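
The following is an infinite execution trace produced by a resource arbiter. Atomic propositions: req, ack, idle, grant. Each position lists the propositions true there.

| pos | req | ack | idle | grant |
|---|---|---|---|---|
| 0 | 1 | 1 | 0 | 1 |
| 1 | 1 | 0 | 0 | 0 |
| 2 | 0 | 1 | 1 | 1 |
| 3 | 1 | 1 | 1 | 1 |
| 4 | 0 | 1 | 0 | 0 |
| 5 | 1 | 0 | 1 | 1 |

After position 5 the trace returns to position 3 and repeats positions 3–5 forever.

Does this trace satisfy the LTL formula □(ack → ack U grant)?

ack → ack U grant holds at every position 0..5, and those are all positions ever visited, so □(ack → ack U grant) holds.
Positions where ack holds: 0, 2, 3, 4.
Check ack U grant at each: 0→ok, 2→ok, 3→ok, 4→ok.

Yes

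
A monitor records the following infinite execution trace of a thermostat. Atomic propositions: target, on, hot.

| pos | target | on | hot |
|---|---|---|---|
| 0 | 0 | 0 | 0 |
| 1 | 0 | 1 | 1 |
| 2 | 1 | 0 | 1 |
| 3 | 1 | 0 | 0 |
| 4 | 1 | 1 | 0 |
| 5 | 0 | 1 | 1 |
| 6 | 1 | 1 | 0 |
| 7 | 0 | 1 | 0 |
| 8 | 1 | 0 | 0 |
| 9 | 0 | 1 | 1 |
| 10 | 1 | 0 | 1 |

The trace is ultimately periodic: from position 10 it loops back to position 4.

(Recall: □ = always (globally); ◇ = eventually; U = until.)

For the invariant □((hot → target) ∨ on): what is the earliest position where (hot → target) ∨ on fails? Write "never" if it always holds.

(hot → target) ∨ on holds at every position 0..10, and those are all the positions the trace ever visits, so the invariant □((hot → target) ∨ on) is never violated.

never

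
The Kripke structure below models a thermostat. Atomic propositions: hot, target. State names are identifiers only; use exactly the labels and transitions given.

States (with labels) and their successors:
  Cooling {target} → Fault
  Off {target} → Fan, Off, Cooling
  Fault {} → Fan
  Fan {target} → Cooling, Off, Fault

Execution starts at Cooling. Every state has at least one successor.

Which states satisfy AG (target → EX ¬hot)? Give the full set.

{Cooling, Off, Fault, Fan}

States satisfying target → EX ¬hot: {Cooling, Off, Fault, Fan}.
States satisfying AG (target → EX ¬hot): {Cooling, Off, Fault, Fan}.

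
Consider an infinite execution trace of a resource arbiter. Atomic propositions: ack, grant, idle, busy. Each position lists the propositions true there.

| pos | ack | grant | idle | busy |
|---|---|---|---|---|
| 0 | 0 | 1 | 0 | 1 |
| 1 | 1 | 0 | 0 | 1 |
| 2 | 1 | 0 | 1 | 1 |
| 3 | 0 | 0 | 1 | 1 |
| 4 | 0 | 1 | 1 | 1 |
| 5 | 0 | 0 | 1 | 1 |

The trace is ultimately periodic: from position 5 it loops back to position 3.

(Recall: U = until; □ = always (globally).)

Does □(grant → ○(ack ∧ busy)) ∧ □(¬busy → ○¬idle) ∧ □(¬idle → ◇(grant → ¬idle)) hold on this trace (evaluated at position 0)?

grant → ○(ack ∧ busy) must hold at every position from 0 onward. It fails at position 4, so □(grant → ○(ack ∧ busy)) is false.
Positions where grant holds: 0, 4.
Check ○(ack ∧ busy) at each: 0→ok, 4→fails.
At position 0: □(grant → ○(ack ∧ busy)) is false; □(¬busy → ○¬idle) ∧ □(¬idle → ◇(grant → ¬idle)) is true; so □(grant → ○(ack ∧ busy)) ∧ □(¬busy → ○¬idle) ∧ □(¬idle → ◇(grant → ¬idle)) is false.

No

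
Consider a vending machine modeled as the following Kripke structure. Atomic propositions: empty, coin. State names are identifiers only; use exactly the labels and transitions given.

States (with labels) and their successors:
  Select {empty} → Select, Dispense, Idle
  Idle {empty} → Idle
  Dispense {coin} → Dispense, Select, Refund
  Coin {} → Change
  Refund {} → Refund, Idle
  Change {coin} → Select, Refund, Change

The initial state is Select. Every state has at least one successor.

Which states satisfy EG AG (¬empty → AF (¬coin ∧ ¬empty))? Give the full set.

States satisfying AG (¬empty → AF (¬coin ∧ ¬empty)): {Idle, Refund}.
States satisfying EG AG (¬empty → AF (¬coin ∧ ¬empty)): {Idle, Refund}.

{Idle, Refund}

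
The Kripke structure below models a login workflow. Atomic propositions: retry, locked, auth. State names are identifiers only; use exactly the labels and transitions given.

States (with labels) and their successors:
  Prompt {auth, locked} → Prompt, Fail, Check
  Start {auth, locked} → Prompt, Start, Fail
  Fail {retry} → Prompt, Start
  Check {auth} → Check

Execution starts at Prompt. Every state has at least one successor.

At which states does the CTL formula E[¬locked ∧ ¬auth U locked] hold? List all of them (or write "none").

States satisfying ¬locked ∧ ¬auth: {Fail}.
States satisfying locked: {Prompt, Start}.
States satisfying E[¬locked ∧ ¬auth U locked]: {Prompt, Start, Fail}.

{Prompt, Start, Fail}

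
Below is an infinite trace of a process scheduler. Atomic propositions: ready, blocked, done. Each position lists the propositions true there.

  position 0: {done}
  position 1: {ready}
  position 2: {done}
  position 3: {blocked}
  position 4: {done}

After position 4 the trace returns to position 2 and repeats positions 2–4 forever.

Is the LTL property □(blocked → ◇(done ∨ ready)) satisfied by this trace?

Yes

blocked → ◇(done ∨ ready) holds at every position 0..4, and those are all positions ever visited, so □(blocked → ◇(done ∨ ready)) holds.
Positions where blocked holds: 3.
Check ◇(done ∨ ready) at each: 3→ok.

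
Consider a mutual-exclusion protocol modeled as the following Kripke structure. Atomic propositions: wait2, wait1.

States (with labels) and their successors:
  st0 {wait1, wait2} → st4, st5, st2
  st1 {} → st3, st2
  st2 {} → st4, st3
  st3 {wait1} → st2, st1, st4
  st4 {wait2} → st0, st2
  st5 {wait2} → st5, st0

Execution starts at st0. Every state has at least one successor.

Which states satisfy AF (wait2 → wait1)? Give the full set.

States satisfying wait2 → wait1: {st0, st1, st2, st3}.
States satisfying AF (wait2 → wait1): {st0, st1, st2, st3, st4}.

{st0, st1, st2, st3, st4}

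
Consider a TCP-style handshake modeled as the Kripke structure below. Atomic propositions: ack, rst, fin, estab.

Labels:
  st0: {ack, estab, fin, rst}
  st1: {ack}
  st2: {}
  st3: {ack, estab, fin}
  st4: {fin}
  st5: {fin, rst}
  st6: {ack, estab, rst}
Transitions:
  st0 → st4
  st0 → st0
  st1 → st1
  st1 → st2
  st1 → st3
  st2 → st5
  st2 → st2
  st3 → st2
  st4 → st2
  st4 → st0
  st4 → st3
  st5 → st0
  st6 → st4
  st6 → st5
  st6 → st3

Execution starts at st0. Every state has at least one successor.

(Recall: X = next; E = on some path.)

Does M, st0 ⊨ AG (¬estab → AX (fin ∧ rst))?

No

States satisfying ¬estab → AX (fin ∧ rst): {st0, st3, st5, st6}.
States satisfying AG (¬estab → AX (fin ∧ rst)): ∅.
st2 is reachable from st0 and violates ¬estab → AX (fin ∧ rst), so AG fails at st0.
st0 ∉ Sat(AG (¬estab → AX (fin ∧ rst))).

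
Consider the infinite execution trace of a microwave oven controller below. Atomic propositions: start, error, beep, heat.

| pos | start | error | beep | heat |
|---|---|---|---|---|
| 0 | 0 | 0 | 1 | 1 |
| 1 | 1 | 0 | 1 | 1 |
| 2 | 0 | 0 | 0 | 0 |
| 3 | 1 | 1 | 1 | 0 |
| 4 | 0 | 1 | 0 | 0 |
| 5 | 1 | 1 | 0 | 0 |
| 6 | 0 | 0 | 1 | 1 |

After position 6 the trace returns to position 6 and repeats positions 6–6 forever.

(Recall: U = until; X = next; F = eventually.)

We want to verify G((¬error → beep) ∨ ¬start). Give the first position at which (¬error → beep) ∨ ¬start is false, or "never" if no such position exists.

(¬error → beep) ∨ ¬start holds at every position 0..6, and those are all the positions the trace ever visits, so the invariant G((¬error → beep) ∨ ¬start) is never violated.

never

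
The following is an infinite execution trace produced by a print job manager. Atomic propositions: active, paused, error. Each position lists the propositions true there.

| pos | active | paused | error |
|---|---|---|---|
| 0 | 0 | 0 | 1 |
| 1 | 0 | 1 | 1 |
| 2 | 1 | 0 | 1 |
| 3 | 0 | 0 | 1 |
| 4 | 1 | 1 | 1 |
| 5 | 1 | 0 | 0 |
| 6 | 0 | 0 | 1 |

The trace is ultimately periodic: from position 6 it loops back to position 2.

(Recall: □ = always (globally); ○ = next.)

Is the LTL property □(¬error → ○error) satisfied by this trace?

¬error → ○error holds at every position 0..6, and those are all positions ever visited, so □(¬error → ○error) holds.
Positions where ¬error holds: 5.
Check ○error at each: 5→ok.

Satisfied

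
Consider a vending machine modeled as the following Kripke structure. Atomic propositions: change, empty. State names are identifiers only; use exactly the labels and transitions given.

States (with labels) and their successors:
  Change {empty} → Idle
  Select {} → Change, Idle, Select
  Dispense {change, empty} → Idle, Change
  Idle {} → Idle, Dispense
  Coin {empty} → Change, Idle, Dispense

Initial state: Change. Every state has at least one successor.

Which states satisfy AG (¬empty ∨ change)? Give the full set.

none

States satisfying ¬empty ∨ change: {Select, Dispense, Idle}.
States satisfying AG (¬empty ∨ change): ∅.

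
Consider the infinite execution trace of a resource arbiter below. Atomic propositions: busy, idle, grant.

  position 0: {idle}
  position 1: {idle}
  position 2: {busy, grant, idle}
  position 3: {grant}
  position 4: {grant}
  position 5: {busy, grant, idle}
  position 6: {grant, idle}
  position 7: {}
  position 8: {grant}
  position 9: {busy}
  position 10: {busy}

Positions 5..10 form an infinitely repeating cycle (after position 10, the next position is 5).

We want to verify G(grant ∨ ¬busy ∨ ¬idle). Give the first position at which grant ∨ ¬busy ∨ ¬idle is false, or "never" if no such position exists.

grant ∨ ¬busy ∨ ¬idle holds at every position 0..10, and those are all the positions the trace ever visits, so the invariant G(grant ∨ ¬busy ∨ ¬idle) is never violated.

never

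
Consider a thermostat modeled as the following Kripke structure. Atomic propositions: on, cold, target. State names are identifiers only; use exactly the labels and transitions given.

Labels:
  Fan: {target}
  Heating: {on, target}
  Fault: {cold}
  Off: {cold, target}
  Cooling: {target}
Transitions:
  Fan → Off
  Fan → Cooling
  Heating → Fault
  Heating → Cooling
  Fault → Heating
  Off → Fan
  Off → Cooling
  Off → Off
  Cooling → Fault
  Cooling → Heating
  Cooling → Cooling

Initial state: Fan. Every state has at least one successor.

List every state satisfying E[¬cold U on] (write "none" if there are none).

States satisfying ¬cold: {Fan, Heating, Cooling}.
States satisfying on: {Heating}.
States satisfying E[¬cold U on]: {Fan, Heating, Cooling}.

{Fan, Heating, Cooling}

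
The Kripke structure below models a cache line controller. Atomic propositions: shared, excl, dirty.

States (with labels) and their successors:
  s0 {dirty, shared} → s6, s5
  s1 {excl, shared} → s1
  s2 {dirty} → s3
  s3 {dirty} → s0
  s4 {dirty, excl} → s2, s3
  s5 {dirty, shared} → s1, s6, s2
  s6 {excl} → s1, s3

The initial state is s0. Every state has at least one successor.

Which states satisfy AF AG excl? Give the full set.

States satisfying AG excl: {s1}.
States satisfying AF AG excl: {s1}.

{s1}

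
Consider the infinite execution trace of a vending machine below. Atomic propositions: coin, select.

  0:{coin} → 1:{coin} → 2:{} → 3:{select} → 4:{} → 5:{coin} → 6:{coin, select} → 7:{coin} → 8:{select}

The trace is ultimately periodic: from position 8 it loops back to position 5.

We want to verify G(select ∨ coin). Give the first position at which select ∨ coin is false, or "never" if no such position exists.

Check select ∨ coin at each position in order: 0 ✓, 1 ✓.
At position 2 the labels are {}, so select ∨ coin is false there. This is the first violation.

2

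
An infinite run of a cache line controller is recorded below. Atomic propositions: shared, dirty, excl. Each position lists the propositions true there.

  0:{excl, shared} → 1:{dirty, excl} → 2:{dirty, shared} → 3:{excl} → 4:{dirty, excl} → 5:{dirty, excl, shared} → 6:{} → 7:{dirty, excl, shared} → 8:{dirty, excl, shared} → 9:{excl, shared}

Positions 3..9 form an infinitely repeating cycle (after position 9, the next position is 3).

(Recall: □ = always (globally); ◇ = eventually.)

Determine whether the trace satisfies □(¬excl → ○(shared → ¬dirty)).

Violated

¬excl → ○(shared → ¬dirty) must hold at every position from 0 onward. It fails at position 6, so □(¬excl → ○(shared → ¬dirty)) is false.
Positions where ¬excl holds: 2, 6.
Check ○(shared → ¬dirty) at each: 2→ok, 6→fails.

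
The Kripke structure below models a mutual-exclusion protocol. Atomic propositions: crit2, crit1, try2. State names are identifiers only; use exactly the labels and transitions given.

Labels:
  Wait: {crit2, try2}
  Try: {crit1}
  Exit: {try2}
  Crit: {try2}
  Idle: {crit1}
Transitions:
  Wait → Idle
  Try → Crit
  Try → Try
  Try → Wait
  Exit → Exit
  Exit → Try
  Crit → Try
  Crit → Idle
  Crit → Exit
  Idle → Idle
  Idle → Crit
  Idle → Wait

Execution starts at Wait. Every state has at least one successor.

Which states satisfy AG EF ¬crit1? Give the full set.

States satisfying EF ¬crit1: {Wait, Try, Exit, Crit, Idle}.
States satisfying AG EF ¬crit1: {Wait, Try, Exit, Crit, Idle}.

{Wait, Try, Exit, Crit, Idle}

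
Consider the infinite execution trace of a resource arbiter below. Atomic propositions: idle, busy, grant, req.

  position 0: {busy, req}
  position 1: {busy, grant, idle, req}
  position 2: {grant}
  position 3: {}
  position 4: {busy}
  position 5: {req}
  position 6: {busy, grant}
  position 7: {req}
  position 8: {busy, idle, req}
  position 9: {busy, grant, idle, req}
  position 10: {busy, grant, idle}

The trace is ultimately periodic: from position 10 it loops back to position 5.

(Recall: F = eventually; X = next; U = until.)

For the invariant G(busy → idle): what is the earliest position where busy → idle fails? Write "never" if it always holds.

At position 0 the labels are {busy, req}, so busy → idle is false there. This is the first violation.

0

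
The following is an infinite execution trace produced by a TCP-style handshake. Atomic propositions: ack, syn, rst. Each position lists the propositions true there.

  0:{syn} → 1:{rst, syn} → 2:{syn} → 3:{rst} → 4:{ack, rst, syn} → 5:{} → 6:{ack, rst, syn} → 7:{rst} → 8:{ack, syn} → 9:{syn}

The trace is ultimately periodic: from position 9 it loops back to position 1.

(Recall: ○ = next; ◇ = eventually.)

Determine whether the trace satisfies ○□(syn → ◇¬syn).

The position after 0 is 1; □(syn → ◇¬syn) is true there.

Satisfied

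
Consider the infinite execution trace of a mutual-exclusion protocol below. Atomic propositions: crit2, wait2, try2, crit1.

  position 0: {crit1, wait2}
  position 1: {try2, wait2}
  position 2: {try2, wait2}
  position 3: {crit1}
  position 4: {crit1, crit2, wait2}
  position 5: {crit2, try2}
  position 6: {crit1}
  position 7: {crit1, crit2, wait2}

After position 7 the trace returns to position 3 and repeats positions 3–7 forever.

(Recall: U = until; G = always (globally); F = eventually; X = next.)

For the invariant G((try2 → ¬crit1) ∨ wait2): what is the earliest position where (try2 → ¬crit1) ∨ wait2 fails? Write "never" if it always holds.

never

(try2 → ¬crit1) ∨ wait2 holds at every position 0..7, and those are all the positions the trace ever visits, so the invariant G((try2 → ¬crit1) ∨ wait2) is never violated.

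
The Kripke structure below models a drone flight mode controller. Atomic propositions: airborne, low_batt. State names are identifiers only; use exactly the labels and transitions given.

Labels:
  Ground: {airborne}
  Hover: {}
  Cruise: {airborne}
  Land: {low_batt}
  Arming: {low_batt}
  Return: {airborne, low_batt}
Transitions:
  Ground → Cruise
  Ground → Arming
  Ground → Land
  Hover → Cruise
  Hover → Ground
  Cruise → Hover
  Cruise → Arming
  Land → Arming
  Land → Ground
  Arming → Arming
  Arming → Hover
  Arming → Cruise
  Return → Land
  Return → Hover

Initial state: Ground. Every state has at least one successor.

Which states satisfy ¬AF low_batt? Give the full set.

{Ground, Hover, Cruise}

States satisfying low_batt: {Land, Arming, Return}.
States satisfying AF low_batt: {Land, Arming, Return}.
States satisfying ¬AF low_batt: {Ground, Hover, Cruise}.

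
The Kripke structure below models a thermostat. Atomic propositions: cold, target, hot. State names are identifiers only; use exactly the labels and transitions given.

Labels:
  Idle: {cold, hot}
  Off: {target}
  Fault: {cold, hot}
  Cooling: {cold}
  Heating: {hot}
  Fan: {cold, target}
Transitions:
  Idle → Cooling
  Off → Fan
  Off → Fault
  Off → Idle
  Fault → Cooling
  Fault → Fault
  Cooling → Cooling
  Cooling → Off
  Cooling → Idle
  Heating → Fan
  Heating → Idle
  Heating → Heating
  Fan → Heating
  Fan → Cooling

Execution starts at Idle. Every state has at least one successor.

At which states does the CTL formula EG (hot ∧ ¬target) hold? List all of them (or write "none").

{Fault, Heating}

States satisfying hot ∧ ¬target: {Idle, Fault, Heating}.
States satisfying EG (hot ∧ ¬target): {Fault, Heating}.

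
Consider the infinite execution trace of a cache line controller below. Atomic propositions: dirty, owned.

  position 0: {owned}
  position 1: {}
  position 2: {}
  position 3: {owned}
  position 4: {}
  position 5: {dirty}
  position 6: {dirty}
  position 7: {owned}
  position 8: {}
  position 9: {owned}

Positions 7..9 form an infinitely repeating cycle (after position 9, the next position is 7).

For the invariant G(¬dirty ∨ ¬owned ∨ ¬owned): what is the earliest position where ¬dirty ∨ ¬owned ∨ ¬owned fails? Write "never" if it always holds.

never

¬dirty ∨ ¬owned ∨ ¬owned holds at every position 0..9, and those are all the positions the trace ever visits, so the invariant G(¬dirty ∨ ¬owned ∨ ¬owned) is never violated.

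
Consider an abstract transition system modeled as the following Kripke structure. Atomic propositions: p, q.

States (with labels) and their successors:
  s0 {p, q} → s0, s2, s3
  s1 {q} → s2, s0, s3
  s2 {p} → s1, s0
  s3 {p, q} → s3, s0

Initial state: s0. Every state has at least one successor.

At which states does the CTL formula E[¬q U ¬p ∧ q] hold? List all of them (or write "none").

States satisfying ¬q: {s2}.
States satisfying ¬p ∧ q: {s1}.
States satisfying E[¬q U ¬p ∧ q]: {s1, s2}.

{s1, s2}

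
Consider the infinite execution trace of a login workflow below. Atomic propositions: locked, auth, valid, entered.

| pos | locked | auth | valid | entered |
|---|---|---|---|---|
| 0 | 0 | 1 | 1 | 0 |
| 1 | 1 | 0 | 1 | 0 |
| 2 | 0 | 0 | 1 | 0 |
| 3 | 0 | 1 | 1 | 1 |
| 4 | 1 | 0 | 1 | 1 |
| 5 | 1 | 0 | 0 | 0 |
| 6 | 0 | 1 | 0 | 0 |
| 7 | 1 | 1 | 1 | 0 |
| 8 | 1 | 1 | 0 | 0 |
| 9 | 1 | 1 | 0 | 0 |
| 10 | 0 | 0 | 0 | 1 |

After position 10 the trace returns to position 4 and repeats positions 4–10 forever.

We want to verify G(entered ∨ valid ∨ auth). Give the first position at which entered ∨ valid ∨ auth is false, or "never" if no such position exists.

Check entered ∨ valid ∨ auth at each position in order: 0 ✓, 1 ✓, 2 ✓, 3 ✓, 4 ✓.
At position 5 the labels are {locked}, so entered ∨ valid ∨ auth is false there. This is the first violation.

5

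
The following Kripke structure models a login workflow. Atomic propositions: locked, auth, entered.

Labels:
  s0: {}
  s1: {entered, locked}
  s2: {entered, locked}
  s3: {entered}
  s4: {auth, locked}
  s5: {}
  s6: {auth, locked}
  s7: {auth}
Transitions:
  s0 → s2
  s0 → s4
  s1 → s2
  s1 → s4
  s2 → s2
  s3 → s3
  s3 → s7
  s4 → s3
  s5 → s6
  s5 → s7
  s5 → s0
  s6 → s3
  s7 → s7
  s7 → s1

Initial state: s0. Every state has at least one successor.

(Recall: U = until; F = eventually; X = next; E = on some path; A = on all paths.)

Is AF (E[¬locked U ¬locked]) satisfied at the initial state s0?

States satisfying E[¬locked U ¬locked]: {s0, s3, s5, s7}.
States satisfying AF (E[¬locked U ¬locked]): {s0, s3, s4, s5, s6, s7}.
s0 ∈ Sat(AF (E[¬locked U ¬locked])).

Satisfied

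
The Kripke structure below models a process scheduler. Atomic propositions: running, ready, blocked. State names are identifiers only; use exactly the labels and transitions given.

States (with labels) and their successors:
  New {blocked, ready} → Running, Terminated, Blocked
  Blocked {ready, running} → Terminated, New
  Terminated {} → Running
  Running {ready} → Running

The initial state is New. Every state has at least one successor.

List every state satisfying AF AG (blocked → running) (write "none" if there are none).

States satisfying AG (blocked → running): {Terminated, Running}.
States satisfying AF AG (blocked → running): {Terminated, Running}.

{Terminated, Running}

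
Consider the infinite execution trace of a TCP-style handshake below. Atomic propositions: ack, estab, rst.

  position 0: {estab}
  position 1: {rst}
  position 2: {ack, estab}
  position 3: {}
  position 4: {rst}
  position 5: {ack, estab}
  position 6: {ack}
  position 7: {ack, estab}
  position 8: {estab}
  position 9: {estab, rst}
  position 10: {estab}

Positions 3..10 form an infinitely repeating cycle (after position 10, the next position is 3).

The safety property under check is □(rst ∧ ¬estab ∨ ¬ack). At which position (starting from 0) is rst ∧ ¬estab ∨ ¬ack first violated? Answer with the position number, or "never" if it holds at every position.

2

Check rst ∧ ¬estab ∨ ¬ack at each position in order: 0 ✓, 1 ✓.
At position 2 the labels are {ack, estab}, so rst ∧ ¬estab ∨ ¬ack is false there. This is the first violation.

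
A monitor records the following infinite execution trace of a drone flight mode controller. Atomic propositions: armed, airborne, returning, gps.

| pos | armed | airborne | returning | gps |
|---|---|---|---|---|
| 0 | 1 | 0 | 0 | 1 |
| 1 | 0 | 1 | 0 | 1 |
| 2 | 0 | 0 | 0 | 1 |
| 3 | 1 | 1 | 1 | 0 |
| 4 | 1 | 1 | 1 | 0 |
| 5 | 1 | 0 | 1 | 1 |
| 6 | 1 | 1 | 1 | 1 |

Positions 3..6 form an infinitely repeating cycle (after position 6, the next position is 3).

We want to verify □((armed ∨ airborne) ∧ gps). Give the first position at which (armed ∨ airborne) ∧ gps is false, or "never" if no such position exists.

Check (armed ∨ airborne) ∧ gps at each position in order: 0 ✓, 1 ✓.
At position 2 the labels are {gps}, so (armed ∨ airborne) ∧ gps is false there. This is the first violation.

2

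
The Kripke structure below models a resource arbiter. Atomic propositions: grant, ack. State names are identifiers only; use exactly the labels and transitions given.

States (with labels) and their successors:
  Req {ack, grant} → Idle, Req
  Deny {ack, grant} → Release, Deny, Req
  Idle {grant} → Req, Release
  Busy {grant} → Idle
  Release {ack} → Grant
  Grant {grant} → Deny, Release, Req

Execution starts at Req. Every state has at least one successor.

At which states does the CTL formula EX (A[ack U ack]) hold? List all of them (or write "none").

{Req, Deny, Idle, Grant}

States satisfying A[ack U ack]: {Req, Deny, Release}.
States satisfying EX (A[ack U ack]): {Req, Deny, Idle, Grant}.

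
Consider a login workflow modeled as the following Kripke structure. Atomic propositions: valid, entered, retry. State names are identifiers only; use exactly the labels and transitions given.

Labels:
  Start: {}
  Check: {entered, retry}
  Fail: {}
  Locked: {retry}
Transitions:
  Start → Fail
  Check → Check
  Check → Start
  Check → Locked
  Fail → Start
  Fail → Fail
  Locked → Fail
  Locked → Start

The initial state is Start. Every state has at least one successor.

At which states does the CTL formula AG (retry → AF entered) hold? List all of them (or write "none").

{Start, Fail}

States satisfying retry → AF entered: {Start, Check, Fail}.
States satisfying AG (retry → AF entered): {Start, Fail}.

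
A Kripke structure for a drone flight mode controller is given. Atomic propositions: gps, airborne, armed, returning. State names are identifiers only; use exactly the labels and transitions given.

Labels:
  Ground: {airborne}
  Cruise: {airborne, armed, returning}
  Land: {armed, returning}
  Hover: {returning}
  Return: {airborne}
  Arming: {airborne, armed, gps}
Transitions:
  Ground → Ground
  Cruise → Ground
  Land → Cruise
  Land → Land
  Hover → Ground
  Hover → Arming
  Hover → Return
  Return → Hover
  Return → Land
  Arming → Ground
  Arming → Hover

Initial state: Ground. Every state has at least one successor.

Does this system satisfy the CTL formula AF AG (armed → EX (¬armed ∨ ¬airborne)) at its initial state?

States satisfying AG (armed → EX (¬armed ∨ ¬airborne)): {Ground, Cruise, Land, Hover, Return, Arming}.
States satisfying AF AG (armed → EX (¬armed ∨ ¬airborne)): {Ground, Cruise, Land, Hover, Return, Arming}.
Ground ∈ Sat(AF AG (armed → EX (¬armed ∨ ¬airborne))).

Satisfied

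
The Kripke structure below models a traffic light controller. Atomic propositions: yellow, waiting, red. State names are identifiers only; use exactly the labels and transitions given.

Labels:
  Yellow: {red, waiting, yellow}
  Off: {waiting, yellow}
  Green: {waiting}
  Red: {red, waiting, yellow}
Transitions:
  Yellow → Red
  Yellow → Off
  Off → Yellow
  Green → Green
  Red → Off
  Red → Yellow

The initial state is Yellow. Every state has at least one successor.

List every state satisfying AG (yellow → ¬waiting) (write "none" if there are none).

{Green}

States satisfying yellow → ¬waiting: {Green}.
States satisfying AG (yellow → ¬waiting): {Green}.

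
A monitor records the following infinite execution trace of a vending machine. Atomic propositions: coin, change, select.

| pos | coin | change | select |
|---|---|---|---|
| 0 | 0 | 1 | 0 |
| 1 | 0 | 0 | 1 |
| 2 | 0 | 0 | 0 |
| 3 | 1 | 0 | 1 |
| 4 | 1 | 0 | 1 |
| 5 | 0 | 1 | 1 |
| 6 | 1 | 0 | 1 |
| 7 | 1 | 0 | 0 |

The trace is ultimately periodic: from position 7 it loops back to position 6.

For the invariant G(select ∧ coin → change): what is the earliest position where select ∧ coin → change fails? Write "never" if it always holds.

3

Check select ∧ coin → change at each position in order: 0 ✓, 1 ✓, 2 ✓.
At position 3 the labels are {coin, select}, so select ∧ coin → change is false there. This is the first violation.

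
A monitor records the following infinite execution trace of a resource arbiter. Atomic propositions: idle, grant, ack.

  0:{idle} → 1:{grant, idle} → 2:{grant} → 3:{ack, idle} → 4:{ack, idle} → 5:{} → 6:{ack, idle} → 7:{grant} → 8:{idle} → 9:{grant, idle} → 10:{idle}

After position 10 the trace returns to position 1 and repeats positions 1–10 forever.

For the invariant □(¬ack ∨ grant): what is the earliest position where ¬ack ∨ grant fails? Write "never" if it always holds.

Check ¬ack ∨ grant at each position in order: 0 ✓, 1 ✓, 2 ✓.
At position 3 the labels are {ack, idle}, so ¬ack ∨ grant is false there. This is the first violation.

3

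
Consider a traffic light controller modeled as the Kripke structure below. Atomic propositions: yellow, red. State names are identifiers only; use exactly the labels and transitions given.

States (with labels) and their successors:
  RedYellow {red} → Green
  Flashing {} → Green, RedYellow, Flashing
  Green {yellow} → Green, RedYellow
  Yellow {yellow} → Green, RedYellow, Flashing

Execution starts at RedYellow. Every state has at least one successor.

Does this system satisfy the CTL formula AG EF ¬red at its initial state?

Yes

States satisfying EF ¬red: {RedYellow, Flashing, Green, Yellow}.
States satisfying AG EF ¬red: {RedYellow, Flashing, Green, Yellow}.
Every state reachable from RedYellow satisfies EF ¬red.
RedYellow ∈ Sat(AG EF ¬red).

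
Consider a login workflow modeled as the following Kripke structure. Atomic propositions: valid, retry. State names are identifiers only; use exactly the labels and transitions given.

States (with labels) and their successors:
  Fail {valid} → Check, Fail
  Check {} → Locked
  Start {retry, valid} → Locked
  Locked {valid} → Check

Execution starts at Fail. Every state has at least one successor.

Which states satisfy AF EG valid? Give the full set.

{Fail}

States satisfying EG valid: {Fail}.
States satisfying AF EG valid: {Fail}.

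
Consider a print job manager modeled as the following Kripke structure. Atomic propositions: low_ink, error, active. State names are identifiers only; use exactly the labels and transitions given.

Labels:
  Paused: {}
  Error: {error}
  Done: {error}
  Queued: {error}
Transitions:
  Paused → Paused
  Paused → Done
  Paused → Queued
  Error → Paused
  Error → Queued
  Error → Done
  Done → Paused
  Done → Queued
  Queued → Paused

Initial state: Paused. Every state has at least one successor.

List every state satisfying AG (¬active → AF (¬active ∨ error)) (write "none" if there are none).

States satisfying ¬active → AF (¬active ∨ error): {Paused, Error, Done, Queued}.
States satisfying AG (¬active → AF (¬active ∨ error)): {Paused, Error, Done, Queued}.

{Paused, Error, Done, Queued}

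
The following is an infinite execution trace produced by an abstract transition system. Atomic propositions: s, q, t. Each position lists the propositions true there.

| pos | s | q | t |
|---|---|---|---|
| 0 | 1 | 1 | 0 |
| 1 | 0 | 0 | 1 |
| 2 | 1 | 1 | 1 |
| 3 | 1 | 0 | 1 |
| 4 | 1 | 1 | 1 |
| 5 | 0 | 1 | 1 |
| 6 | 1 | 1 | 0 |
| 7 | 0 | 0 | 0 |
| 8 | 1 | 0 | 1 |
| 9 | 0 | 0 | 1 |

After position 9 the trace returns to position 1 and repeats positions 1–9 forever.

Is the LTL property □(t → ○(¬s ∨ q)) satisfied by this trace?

t → ○(¬s ∨ q) must hold at every position from 0 onward. It fails at position 2, so □(t → ○(¬s ∨ q)) is false.
Positions where t holds: 1, 2, 3, 4, 5, 8, 9.
Check ○(¬s ∨ q) at each: 1→ok, 2→fails, 3→ok, 4→ok, 5→ok, 8→ok, 9→ok.

No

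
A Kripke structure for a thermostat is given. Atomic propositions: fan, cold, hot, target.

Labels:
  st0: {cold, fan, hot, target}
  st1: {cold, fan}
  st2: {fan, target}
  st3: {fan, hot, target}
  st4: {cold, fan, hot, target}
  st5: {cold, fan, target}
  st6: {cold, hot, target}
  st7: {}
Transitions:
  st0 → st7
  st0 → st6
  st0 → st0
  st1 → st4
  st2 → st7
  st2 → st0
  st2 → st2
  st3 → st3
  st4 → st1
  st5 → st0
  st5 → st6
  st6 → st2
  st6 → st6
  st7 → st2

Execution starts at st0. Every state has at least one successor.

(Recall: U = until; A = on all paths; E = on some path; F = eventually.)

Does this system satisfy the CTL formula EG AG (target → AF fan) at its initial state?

No

States satisfying AG (target → AF fan): {st1, st3, st4}.
States satisfying EG AG (target → AF fan): {st1, st3, st4}.
No suitable path/successor from st0 witnesses the formula.
st0 ∉ Sat(EG AG (target → AF fan)).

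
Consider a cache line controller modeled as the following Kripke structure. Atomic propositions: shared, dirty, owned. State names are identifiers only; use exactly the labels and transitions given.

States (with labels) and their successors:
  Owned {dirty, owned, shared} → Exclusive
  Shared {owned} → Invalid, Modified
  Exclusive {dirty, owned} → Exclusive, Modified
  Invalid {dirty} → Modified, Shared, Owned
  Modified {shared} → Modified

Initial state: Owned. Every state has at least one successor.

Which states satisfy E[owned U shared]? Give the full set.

{Owned, Shared, Exclusive, Modified}

States satisfying owned: {Owned, Shared, Exclusive}.
States satisfying shared: {Owned, Modified}.
States satisfying E[owned U shared]: {Owned, Shared, Exclusive, Modified}.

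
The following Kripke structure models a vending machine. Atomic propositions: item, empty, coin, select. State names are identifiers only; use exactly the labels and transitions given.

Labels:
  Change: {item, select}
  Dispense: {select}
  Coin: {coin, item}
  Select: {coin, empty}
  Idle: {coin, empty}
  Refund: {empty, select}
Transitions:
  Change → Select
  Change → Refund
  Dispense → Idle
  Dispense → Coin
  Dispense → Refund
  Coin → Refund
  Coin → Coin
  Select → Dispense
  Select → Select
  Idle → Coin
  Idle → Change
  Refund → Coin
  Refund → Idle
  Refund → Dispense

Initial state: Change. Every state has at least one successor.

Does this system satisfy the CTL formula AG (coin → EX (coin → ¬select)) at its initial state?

Satisfied

States satisfying coin → EX (coin → ¬select): {Change, Dispense, Coin, Select, Idle, Refund}.
States satisfying AG (coin → EX (coin → ¬select)): {Change, Dispense, Coin, Select, Idle, Refund}.
Every state reachable from Change satisfies coin → EX (coin → ¬select).
Change ∈ Sat(AG (coin → EX (coin → ¬select))).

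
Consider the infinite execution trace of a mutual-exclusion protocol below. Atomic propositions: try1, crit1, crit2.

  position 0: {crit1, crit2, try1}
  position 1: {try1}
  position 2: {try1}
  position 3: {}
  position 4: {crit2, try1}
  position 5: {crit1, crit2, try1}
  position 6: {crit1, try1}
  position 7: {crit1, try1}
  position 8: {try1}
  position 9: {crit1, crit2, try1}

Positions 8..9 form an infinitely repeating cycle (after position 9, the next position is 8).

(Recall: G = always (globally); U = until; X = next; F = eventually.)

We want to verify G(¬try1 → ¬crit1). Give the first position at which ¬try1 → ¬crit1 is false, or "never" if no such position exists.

never

¬try1 → ¬crit1 holds at every position 0..9, and those are all the positions the trace ever visits, so the invariant G(¬try1 → ¬crit1) is never violated.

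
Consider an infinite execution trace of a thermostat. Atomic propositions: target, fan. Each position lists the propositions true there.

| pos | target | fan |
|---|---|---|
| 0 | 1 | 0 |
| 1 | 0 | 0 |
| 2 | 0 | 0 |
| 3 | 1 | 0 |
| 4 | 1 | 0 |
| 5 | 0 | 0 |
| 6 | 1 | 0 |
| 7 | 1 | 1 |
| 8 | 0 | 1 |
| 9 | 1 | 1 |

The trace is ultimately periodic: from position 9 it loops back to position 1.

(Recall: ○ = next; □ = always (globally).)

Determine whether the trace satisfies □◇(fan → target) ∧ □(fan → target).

◇(fan → target) holds at every position 0..9, and those are all positions ever visited, so □◇(fan → target) holds.
fan → target must hold at every position from 0 onward. It fails at position 8, so □(fan → target) is false.
Positions where fan holds: 7, 8, 9.
Check target at each: 7→ok, 8→fails, 9→ok.
At position 0: □◇(fan → target) is true; □(fan → target) is false; so □◇(fan → target) ∧ □(fan → target) is false.

Does not hold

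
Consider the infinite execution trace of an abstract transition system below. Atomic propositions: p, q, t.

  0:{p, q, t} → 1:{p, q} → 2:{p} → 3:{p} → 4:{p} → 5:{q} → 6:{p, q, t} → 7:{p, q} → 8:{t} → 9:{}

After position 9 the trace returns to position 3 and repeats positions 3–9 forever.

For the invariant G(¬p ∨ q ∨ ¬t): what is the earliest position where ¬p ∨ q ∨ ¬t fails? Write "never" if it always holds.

¬p ∨ q ∨ ¬t holds at every position 0..9, and those are all the positions the trace ever visits, so the invariant G(¬p ∨ q ∨ ¬t) is never violated.

never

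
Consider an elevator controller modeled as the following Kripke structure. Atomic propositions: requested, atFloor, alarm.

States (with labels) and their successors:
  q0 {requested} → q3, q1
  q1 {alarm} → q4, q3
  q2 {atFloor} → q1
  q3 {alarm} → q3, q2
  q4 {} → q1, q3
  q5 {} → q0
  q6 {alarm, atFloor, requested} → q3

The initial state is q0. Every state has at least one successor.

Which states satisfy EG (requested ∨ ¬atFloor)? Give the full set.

{q0, q1, q3, q4, q5, q6}

States satisfying requested ∨ ¬atFloor: {q0, q1, q3, q4, q5, q6}.
States satisfying EG (requested ∨ ¬atFloor): {q0, q1, q3, q4, q5, q6}.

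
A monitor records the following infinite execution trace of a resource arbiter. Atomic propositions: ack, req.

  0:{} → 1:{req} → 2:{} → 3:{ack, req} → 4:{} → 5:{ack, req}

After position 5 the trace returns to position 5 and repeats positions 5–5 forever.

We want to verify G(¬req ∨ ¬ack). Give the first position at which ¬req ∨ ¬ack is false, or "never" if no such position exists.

3

Check ¬req ∨ ¬ack at each position in order: 0 ✓, 1 ✓, 2 ✓.
At position 3 the labels are {ack, req}, so ¬req ∨ ¬ack is false there. This is the first violation.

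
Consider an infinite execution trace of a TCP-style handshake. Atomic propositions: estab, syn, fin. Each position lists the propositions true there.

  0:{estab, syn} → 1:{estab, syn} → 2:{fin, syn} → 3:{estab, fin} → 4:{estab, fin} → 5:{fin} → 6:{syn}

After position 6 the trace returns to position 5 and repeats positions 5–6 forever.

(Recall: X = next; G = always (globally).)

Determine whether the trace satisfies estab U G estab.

No

Walking from position 0: at position 2, G estab has not yet held and estab fails, so estab U G estab is false.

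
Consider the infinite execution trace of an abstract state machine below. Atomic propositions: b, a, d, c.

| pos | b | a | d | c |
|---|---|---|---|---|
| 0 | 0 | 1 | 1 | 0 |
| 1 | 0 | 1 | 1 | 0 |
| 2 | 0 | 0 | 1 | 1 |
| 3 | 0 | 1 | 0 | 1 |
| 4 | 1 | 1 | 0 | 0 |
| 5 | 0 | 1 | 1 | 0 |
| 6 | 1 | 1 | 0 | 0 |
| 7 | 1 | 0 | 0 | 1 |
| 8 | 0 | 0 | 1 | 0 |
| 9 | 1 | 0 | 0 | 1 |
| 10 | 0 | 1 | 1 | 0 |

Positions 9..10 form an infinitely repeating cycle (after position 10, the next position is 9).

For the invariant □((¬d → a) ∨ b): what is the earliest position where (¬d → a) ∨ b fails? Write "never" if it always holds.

never

(¬d → a) ∨ b holds at every position 0..10, and those are all the positions the trace ever visits, so the invariant □((¬d → a) ∨ b) is never violated.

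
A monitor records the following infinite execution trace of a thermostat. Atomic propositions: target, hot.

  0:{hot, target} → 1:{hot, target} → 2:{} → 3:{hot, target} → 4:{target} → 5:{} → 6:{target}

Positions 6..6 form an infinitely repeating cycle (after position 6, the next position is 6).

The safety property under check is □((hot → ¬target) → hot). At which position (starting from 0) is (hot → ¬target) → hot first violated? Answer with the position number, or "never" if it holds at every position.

2

Check (hot → ¬target) → hot at each position in order: 0 ✓, 1 ✓.
At position 2 the labels are {}, so (hot → ¬target) → hot is false there. This is the first violation.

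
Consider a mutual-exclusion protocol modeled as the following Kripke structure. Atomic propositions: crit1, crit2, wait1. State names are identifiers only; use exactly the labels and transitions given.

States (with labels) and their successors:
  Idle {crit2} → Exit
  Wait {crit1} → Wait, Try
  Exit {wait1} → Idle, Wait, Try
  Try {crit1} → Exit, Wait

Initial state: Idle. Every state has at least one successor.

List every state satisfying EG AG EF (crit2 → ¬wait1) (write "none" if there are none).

{Idle, Wait, Exit, Try}

States satisfying AG EF (crit2 → ¬wait1): {Idle, Wait, Exit, Try}.
States satisfying EG AG EF (crit2 → ¬wait1): {Idle, Wait, Exit, Try}.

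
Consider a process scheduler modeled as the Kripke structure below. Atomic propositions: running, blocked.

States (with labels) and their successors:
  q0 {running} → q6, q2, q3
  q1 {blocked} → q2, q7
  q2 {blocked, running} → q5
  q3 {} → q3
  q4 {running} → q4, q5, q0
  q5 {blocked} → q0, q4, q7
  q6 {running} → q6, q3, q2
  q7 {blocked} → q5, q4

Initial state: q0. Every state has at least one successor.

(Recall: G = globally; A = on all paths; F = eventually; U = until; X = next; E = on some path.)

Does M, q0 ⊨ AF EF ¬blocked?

Yes

States satisfying EF ¬blocked: {q0, q1, q2, q3, q4, q5, q6, q7}.
States satisfying AF EF ¬blocked: {q0, q1, q2, q3, q4, q5, q6, q7}.
q0 ∈ Sat(AF EF ¬blocked).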